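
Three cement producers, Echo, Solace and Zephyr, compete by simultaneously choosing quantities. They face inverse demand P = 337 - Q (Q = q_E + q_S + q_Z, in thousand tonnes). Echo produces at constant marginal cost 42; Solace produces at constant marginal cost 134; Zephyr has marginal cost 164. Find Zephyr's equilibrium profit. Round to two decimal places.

Echo's profit: π_E = (337 - Q)q_E - (42q_E). Setting ∂π_E/∂q_E = 0: 295 - 2q_E - (q_S + q_Z) = 0.
Solace's first-order condition: 203 - 2q_S - (q_E + q_Z) = 0.
Zephyr's first-order condition: 173 - 2q_Z - (q_E + q_S) = 0.
Summing all 3 equations gives 671 − 4Q = 0, hence Q = 671/4.
Back-substituting: q_E = (295 − 671/4) = 509/4, q_S = (203 − 671/4) = 141/4, q_Z = (173 − 671/4) = 21/4.
Price P = 337 - 671/4 = 677/4.
Zephyr's profit: (677/4 - 164)·(21/4) = 441/16.

27.56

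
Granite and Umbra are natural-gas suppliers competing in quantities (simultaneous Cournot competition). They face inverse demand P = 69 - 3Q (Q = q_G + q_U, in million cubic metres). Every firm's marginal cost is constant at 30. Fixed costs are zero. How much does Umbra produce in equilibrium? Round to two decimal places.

Each firm earns π_i = (69 - 3Q)q_i - 30q_i.
First-order condition (treating rivals' output as given): 39 - 6q_i - 3q_j = 0.
With identical firms every q_j equals q_i, so q_j = q_i and 39 = 9q_i, giving q_i = 13/3.

4.33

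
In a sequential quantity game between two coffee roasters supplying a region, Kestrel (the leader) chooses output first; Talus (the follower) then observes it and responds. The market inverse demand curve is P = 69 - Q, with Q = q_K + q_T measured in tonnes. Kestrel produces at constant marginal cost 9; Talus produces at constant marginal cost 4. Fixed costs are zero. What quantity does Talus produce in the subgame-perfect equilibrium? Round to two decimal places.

Solve by backward induction. Given q_K, the follower Talus maximises π_T = (69 - q_K - q_T)q_T - 4q_T.
Setting the follower's marginal profit to zero, 65 - q_K - 2q_T = 0, i.e. q_T = (65 - q_K)/2.
Kestrel substitutes q_T(q_K) into its own profit: π_K = q_K(69 - q_K - (65 - q_K)/2) - 9q_K = (73/2 - (1/2)q_K)q_K - 9q_K.
Leader FOC: 55/2 - q_K = 0, so q_K = 55/2.
Then q_T = (65 - 55/2)/2 = 75/4.

18.75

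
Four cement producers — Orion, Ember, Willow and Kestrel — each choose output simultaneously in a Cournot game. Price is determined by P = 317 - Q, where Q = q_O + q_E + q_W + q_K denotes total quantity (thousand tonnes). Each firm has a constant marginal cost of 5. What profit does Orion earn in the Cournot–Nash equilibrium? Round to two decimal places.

A representative firm's profit is π_i = q_i(317 - Q) - 5q_i.
Setting ∂π_i/∂q_i = 0 with rivals' quantities fixed: 312 - 2q_i - Σ_{j≠i} q_j = 0.
By symmetry each firm produces the same amount; substituting Σ_{j≠i} q_j = 3q_i yields q_i = 312/5.
Price P = 317 - 1248/5 = 337/5.
Orion's profit: (337/5 - 5)·(312/5) = 3893.7600.

3893.76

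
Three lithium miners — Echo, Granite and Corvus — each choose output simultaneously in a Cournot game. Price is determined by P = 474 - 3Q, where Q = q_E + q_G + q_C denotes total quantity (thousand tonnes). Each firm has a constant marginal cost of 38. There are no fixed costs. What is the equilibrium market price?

A representative firm's profit is π_i = q_i(474 - 3Q) - 38q_i.
First-order condition (treating rivals' output as given): 436 - 6q_i - 3·Σ_{j≠i} q_j = 0.
By symmetry each firm produces the same amount; substituting Σ_{j≠i} q_j = 2q_i yields q_i = 436/12 = 109/3.
Total output Q = 109, so price P = 474 - 3·109 = 147.

147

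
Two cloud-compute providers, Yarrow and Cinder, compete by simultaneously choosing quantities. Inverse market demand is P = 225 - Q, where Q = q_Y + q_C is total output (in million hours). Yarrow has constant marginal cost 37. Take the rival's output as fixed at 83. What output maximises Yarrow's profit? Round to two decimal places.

52.50

With the rival's output fixed at 83, Yarrow's profit is π_Y = (225 - 83 - q_Y)q_Y - (37q_Y) = (142 - q_Y)q_Y - (37q_Y).
∂π_Y/∂q_Y = 105 - 2q_Y = 0, so q_Y = 105/2.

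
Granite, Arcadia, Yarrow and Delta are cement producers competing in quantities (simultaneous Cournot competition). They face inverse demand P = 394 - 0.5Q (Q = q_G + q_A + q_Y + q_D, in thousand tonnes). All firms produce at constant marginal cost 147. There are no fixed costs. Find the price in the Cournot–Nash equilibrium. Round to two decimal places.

196.40

Each firm earns π_i = (394 - 0.5Q)q_i - 147q_i.
First-order condition (treating rivals' output as given): 247 - q_i - (1/2)·Σ_{j≠i} q_j = 0.
By symmetry each firm produces the same amount; substituting Σ_{j≠i} q_j = 3q_i yields q_i = 247/(5/2) = 494/5.
Total output Q = 1976/5, so price P = 394 - (1/2)·(1976/5) = 982/5.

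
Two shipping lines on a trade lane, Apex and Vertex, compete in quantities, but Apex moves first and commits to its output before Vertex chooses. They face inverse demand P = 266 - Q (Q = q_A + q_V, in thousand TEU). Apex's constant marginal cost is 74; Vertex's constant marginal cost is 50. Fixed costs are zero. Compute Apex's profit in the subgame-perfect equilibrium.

3528

The follower Vertex best-responds to any q_A: π_V = (266 - Q)q_V - 50q_V.
Setting the follower's marginal profit to zero, 216 - q_A - 2q_V = 0, i.e. q_V = (216 - q_A)/2.
Apex substitutes q_V(q_A) into its own profit: π_A = q_A(266 - q_A - (216 - q_A)/2) - 74q_A = (158 - (1/2)q_A)q_A - 74q_A.
Maximising: ∂π_A/∂q_A = 84 - q_A = 0, giving q_A = 84.
Then q_V = (216 - 84)/2 = 66.
Price P = 266 - 150 = 116.
Apex's profit: (116 - 74)·84 = 3528.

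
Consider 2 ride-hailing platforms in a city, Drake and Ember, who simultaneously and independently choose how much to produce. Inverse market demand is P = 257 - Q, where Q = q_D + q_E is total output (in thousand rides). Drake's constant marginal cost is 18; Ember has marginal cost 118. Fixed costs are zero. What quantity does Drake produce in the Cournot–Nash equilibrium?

113

Drake's profit: π_D = (257 - Q)q_D - (18q_D). Setting ∂π_D/∂q_D = 0: 239 - 2q_D - (q_E) = 0.
Ember's first-order condition: 139 - 2q_E - (q_D) = 0.
So q_D = (239 - q_E)/2 and q_E = (139 - q_D)/2.
Solving the pair: q_D = 113, q_E = 13.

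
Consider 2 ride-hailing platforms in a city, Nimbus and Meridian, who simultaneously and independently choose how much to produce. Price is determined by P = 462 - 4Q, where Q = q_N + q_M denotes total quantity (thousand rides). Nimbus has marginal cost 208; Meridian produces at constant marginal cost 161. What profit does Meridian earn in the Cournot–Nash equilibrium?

3364

Nimbus's profit: π_N = (462 - 4Q)q_N - (208q_N). Setting ∂π_N/∂q_N = 0: 254 - 8q_N - 4(q_M) = 0.
Meridian's profit: π_M = (462 - 4Q)q_M - (161q_M). Setting ∂π_M/∂q_M = 0: 301 - 8q_M - 4(q_N) = 0.
Rearranging gives the reaction functions q_N = (254 - 4q_M)/8 and q_M = (301 - 4q_N)/8.
Solving the pair: q_N = 69/4, q_M = 29.
Price P = 462 - 4·(185/4) = 277.
Meridian's profit: (277 - 161)·29 = 3364.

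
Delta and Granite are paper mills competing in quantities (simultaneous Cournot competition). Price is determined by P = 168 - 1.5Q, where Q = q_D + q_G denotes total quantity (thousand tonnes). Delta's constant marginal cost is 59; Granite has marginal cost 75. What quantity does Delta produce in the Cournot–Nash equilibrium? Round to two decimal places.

Delta's profit: π_D = (168 - 1.5Q)q_D - (59q_D). Setting ∂π_D/∂q_D = 0: 109 - 3q_D - (3/2)(q_G) = 0.
Granite's profit: π_G = (168 - 1.5Q)q_G - (75q_G). Setting ∂π_G/∂q_G = 0: 93 - 3q_G - (3/2)(q_D) = 0.
Best responses: q_D = (109 - (3/2)q_G)/3, q_G = (93 - (3/2)q_D)/3.
Substituting one into the other gives q_D = 250/9 and q_G = 154/9.

27.78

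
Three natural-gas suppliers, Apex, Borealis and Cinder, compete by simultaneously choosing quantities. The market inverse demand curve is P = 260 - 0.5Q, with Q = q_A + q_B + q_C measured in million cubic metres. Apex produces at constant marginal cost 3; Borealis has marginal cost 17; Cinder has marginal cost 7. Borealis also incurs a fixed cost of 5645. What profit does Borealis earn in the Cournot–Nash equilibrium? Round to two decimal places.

Apex's profit: π_A = (260 - 0.5Q)q_A - (3q_A). Setting ∂π_A/∂q_A = 0: 257 - q_A - (1/2)(q_B + q_C) = 0.
Borealis's first-order condition: 243 - q_B - (1/2)(q_A + q_C) = 0.
Cinder's profit: π_C = (260 - 0.5Q)q_C - (7q_C). Setting ∂π_C/∂q_C = 0: 253 - q_C - (1/2)(q_A + q_B) = 0.
Summing all 3 equations gives 753 − 2Q = 0, hence Q = 753/2.
Back-substituting: q_A = (257 − 753/4)/(1/2) = 275/2, q_B = (243 − 753/4)/(1/2) = 219/2, q_C = (253 − 753/4)/(1/2) = 259/2.
Price P = 260 - (1/2)·(753/2) = 287/4.
Borealis's profit: (287/4 - 17)·(219/2) - 5645 = 350.1250.

350.13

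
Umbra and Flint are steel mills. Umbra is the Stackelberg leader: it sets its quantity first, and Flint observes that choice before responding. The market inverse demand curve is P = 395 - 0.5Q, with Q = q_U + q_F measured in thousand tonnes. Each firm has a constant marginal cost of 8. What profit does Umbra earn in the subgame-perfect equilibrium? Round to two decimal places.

Solve by backward induction. Given q_U, the follower Flint maximises π_F = (395 - (1/2)q_U - (1/2)q_F)q_F - 8q_F.
Follower FOC: 387 - (1/2)q_U - q_F = 0, so q_F(q_U) = (387 - (1/2)q_U).
Umbra substitutes q_F(q_U) into its own profit: π_U = q_U(395 - (1/2)q_U - (387 - (1/2)q_U)/2) - 8q_U = (403/2 - (1/4)q_U)q_U - 8q_U.
The leader's first-order condition 387/2 - (1/2)q_U = 0 yields q_U = 387.
Then q_F = (387 - (1/2)·387) = 387/2.
Price P = 395 - (1/2)·(1161/2) = 419/4.
Umbra's profit: (419/4 - 8)·387 = 37442.2500.

37442.25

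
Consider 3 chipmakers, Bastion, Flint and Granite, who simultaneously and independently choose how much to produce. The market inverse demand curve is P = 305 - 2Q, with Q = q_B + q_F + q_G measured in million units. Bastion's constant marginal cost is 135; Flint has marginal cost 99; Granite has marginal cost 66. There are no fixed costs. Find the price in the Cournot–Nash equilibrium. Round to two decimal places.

Bastion's profit: π_B = (305 - 2Q)q_B - (135q_B). Setting ∂π_B/∂q_B = 0: 170 - 4q_B - 2(q_F + q_G) = 0.
Flint's first-order condition: 206 - 4q_F - 2(q_B + q_G) = 0.
Granite's first-order condition: 239 - 4q_G - 2(q_B + q_F) = 0.
Adding the 3 conditions: 615 − 4Q − 4Q = 0, i.e. Q = 615/8.
Back-substituting: q_B = (170 − 615/4)/2 = 65/8, q_F = (206 − 615/4)/2 = 209/8, q_G = (239 − 615/4)/2 = 341/8.
Total output Q = 615/8, so price P = 305 - 2·(615/8) = 605/4.

151.25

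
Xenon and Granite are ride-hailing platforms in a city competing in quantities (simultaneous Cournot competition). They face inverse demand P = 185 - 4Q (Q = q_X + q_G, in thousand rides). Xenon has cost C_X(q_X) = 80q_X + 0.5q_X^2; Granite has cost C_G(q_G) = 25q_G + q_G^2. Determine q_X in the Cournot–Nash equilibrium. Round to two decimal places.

5.54

Xenon's profit: π_X = (185 - 4Q)q_X - (80q_X + (1/2)q_X²). Setting ∂π_X/∂q_X = 0: 105 - 9q_X - 4(q_G) = 0.
Granite's first-order condition: 160 - 10q_G - 4(q_X) = 0.
Best responses: q_X = (105 - 4q_G)/9, q_G = (160 - 4q_X)/10.
Substituting one into the other gives q_X = 205/37 and q_G = 510/37.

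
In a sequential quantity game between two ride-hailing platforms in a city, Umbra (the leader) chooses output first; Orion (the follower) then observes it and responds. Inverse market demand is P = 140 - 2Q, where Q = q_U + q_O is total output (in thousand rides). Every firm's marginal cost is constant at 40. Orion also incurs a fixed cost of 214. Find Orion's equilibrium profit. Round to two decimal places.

98.50

The follower Orion best-responds to any q_U: π_O = (140 - 2Q)q_O - 40q_O.
Setting the follower's marginal profit to zero, 100 - 2q_U - 4q_O = 0, i.e. q_O = (100 - 2q_U)/4.
The leader anticipates this reaction. Substituting into P = 140 - 2Q gives P = 90 - q_U, so π_U = (90 - q_U)q_U - 40q_U.
The leader's first-order condition 50 - 2q_U = 0 yields q_U = 25.
Then q_O = (100 - 2·25)/4 = 25/2.
Price P = 140 - 2·(75/2) = 65.
Orion's profit: (65 - 40)·(25/2) - 214 = 197/2.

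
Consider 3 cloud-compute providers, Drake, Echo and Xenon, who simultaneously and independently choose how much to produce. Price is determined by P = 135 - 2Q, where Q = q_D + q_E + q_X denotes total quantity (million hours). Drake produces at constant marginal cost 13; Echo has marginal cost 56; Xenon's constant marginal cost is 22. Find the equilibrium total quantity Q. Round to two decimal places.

39.25

Drake's profit: π_D = (135 - 2Q)q_D - (13q_D). Setting ∂π_D/∂q_D = 0: 122 - 4q_D - 2(q_E + q_X) = 0.
Echo's first-order condition: 79 - 4q_E - 2(q_D + q_X) = 0.
Xenon's profit: π_X = (135 - 2Q)q_X - (22q_X). Setting ∂π_X/∂q_X = 0: 113 - 4q_X - 2(q_D + q_E) = 0.
Adding the 3 conditions: 314 − 4Q − 4Q = 0, i.e. Q = 157/4.
Back-substituting: q_D = (122 − 157/2)/2 = 87/4, q_E = (79 − 157/2)/2 = 1/4, q_X = (113 − 157/2)/2 = 69/4.
Total output Q = 87/4 + 1/4 + 69/4 = 157/4.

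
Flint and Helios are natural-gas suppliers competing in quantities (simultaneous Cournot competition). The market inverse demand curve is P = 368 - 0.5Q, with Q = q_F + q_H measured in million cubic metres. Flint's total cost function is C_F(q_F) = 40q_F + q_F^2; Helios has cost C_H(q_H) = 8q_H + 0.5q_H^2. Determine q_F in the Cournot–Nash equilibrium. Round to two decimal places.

Flint's profit: π_F = (368 - 0.5Q)q_F - (40q_F + q_F²). Setting ∂π_F/∂q_F = 0: 328 - 3q_F - (1/2)(q_H) = 0.
Helios's first-order condition: 360 - 2q_H - (1/2)(q_F) = 0.
So q_F = (328 - (1/2)q_H)/3 and q_H = (360 - (1/2)q_F)/2.
Substituting one into the other gives q_F = 1904/23 and q_H = 159.3043.

82.78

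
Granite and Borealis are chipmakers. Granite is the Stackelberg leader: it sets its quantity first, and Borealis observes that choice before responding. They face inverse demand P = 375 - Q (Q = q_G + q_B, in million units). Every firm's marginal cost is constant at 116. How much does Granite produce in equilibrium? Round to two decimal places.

129.50

The follower Borealis best-responds to any q_G: π_B = (375 - Q)q_B - 116q_B.
∂π_B/∂q_B = 259 - q_G - 2q_B = 0 gives the reaction function q_B = (259 - q_G)/2.
The leader anticipates this reaction. Substituting into P = 375 - Q gives P = 491/2 - (1/2)q_G, so π_G = (491/2 - (1/2)q_G)q_G - 116q_G.
Leader FOC: 259/2 - q_G = 0, so q_G = 259/2.
Then q_B = (259 - 259/2)/2 = 259/4.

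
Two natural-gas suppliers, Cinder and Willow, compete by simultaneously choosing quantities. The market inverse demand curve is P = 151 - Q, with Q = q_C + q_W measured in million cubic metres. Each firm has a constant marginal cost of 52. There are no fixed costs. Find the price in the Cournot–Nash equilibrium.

A representative firm's profit is π_i = q_i(151 - Q) - 52q_i.
First-order condition (treating rivals' output as given): 99 - 2q_i - q_j = 0.
By symmetry each firm produces the same amount; substituting q_j = q_i yields q_i = 99/3 = 33.
Total output Q = 66, so price P = 151 - 66 = 85.

85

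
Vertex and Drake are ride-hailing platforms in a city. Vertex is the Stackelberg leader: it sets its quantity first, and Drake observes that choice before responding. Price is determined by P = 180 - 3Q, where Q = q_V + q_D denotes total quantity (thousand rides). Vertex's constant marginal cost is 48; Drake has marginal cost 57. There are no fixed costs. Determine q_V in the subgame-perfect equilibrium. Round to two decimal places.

23.50

The follower Drake best-responds to any q_V: π_D = (180 - 3Q)q_D - 57q_D.
∂π_D/∂q_D = 123 - 3q_V - 6q_D = 0 gives the reaction function q_D = (123 - 3q_V)/6.
Vertex substitutes q_D(q_V) into its own profit: π_V = q_V(180 - 3q_V - (123 - 3q_V)/2) - 48q_V = (237/2 - (3/2)q_V)q_V - 48q_V.
Maximising: ∂π_V/∂q_V = 141/2 - 3q_V = 0, giving q_V = 47/2.
Then q_D = (123 - 3·(47/2))/6 = 35/4.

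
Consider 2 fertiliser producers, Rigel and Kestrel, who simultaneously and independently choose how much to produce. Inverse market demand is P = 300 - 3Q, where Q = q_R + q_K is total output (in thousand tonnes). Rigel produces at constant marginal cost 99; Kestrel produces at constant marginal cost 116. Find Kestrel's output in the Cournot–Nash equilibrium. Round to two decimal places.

18.56

Rigel's profit: π_R = (300 - 3Q)q_R - (99q_R). Setting ∂π_R/∂q_R = 0: 201 - 6q_R - 3(q_K) = 0.
Kestrel's first-order condition: 184 - 6q_K - 3(q_R) = 0.
So q_R = (201 - 3q_K)/6 and q_K = (184 - 3q_R)/6.
Substituting one into the other gives q_R = 218/9 and q_K = 167/9.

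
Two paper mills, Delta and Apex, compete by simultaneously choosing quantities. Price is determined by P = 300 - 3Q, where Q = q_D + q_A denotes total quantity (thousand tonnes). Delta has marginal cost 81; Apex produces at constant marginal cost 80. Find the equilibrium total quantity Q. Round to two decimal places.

Delta's profit: π_D = (300 - 3Q)q_D - (81q_D). Setting ∂π_D/∂q_D = 0: 219 - 6q_D - 3(q_A) = 0.
Apex's first-order condition: 220 - 6q_A - 3(q_D) = 0.
So q_D = (219 - 3q_A)/6 and q_A = (220 - 3q_D)/6.
Substituting one into the other gives q_D = 218/9 and q_A = 221/9.
Total output Q = 218/9 + 221/9 = 439/9.

48.78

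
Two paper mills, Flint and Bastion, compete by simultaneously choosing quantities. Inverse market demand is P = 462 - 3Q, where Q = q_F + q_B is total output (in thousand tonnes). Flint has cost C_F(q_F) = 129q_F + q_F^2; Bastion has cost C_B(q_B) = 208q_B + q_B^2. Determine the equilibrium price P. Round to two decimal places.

301.91

Flint's profit: π_F = (462 - 3Q)q_F - (129q_F + q_F²). Setting ∂π_F/∂q_F = 0: 333 - 8q_F - 3(q_B) = 0.
Bastion's first-order condition: 254 - 8q_B - 3(q_F) = 0.
Rearranging gives the reaction functions q_F = (333 - 3q_B)/8 and q_B = (254 - 3q_F)/8.
Solving the pair: q_F = 1902/55, q_B = 1033/55.
Total output Q = 587/11, so price P = 462 - 3·(587/11) = 301.9091.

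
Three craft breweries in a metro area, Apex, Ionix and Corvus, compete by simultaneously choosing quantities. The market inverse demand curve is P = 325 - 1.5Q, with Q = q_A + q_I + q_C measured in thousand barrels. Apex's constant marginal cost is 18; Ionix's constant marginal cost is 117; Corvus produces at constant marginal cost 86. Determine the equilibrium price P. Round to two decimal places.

136.50

Apex's profit: π_A = (325 - 1.5Q)q_A - (18q_A). Setting ∂π_A/∂q_A = 0: 307 - 3q_A - (3/2)(q_I + q_C) = 0.
Ionix's first-order condition: 208 - 3q_I - (3/2)(q_A + q_C) = 0.
Corvus's first-order condition: 239 - 3q_C - (3/2)(q_A + q_I) = 0.
Summing all 3 equations gives 754 − 6Q = 0, hence Q = 377/3.
Back-substituting: q_A = (307 − 377/2)/(3/2) = 79, q_I = (208 − 377/2)/(3/2) = 13, q_C = (239 − 377/2)/(3/2) = 101/3.
Total output Q = 377/3, so price P = 325 - (3/2)·(377/3) = 273/2.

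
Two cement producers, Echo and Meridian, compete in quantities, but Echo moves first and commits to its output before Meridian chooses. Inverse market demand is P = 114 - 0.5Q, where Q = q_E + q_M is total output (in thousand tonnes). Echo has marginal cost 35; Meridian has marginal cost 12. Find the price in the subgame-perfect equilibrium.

49

Solve by backward induction. Given q_E, the follower Meridian maximises π_M = (114 - (1/2)q_E - (1/2)q_M)q_M - 12q_M.
Setting the follower's marginal profit to zero, 102 - (1/2)q_E - q_M = 0, i.e. q_M = (102 - (1/2)q_E).
The leader anticipates this reaction. Substituting into P = 114 - 0.5Q gives P = 63 - (1/4)q_E, so π_E = (63 - (1/4)q_E)q_E - 35q_E.
Leader FOC: 28 - (1/2)q_E = 0, so q_E = 56.
Then q_M = (102 - (1/2)·56) = 74.
Total output Q = 130, so price P = 114 - (1/2)·130 = 49.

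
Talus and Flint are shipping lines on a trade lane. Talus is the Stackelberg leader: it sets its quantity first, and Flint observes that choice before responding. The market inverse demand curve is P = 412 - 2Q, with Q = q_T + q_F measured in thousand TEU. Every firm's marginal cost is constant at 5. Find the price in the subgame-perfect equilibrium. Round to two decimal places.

The follower Flint best-responds to any q_T: π_F = (412 - 2Q)q_F - 5q_F.
Follower FOC: 407 - 2q_T - 4q_F = 0, so q_F(q_T) = (407 - 2q_T)/4.
Talus substitutes q_F(q_T) into its own profit: π_T = q_T(412 - 2q_T - (407 - 2q_T)/2) - 5q_T = (417/2 - q_T)q_T - 5q_T.
Maximising: ∂π_T/∂q_T = 407/2 - 2q_T = 0, giving q_T = 407/4.
Then q_F = (407 - 2·(407/4))/4 = 407/8.
Total output Q = 1221/8, so price P = 412 - 2·(1221/8) = 427/4.

106.75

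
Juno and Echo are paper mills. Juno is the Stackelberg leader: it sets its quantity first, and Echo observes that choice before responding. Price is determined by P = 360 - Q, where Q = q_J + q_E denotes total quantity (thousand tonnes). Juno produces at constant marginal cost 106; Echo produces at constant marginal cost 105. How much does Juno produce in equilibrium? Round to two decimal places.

126.50

Solve by backward induction. Given q_J, the follower Echo maximises π_E = (360 - q_J - q_E)q_E - 105q_E.
Follower FOC: 255 - q_J - 2q_E = 0, so q_E(q_J) = (255 - q_J)/2.
Juno substitutes q_E(q_J) into its own profit: π_J = q_J(360 - q_J - (255 - q_J)/2) - 106q_J = (465/2 - (1/2)q_J)q_J - 106q_J.
Leader FOC: 253/2 - q_J = 0, so q_J = 253/2.
Then q_E = (255 - 253/2)/2 = 257/4.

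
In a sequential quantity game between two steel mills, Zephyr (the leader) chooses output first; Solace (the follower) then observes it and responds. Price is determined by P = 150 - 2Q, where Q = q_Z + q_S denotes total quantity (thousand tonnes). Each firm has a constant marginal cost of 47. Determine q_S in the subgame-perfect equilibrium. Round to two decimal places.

The follower Solace best-responds to any q_Z: π_S = (150 - 2Q)q_S - 47q_S.
Setting the follower's marginal profit to zero, 103 - 2q_Z - 4q_S = 0, i.e. q_S = (103 - 2q_Z)/4.
Zephyr substitutes q_S(q_Z) into its own profit: π_Z = q_Z(150 - 2q_Z - (103 - 2q_Z)/2) - 47q_Z = (197/2 - q_Z)q_Z - 47q_Z.
The leader's first-order condition 103/2 - 2q_Z = 0 yields q_Z = 103/4.
Then q_S = (103 - 2·(103/4))/4 = 103/8.

12.88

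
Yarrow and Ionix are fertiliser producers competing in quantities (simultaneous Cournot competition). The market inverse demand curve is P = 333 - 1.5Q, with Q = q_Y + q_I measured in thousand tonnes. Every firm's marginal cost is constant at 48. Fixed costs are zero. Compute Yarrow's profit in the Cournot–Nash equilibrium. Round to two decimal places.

Each firm earns π_i = (333 - 1.5Q)q_i - 48q_i.
Setting ∂π_i/∂q_i = 0 with rivals' quantities fixed: 285 - 3q_i - (3/2)q_j = 0.
By symmetry each firm produces the same amount; substituting q_j = q_i yields q_i = 285/(9/2) = 190/3.
Price P = 333 - (3/2)·(380/3) = 143.
Yarrow's profit: (143 - 48)·(190/3) = 6016.6667.

6016.67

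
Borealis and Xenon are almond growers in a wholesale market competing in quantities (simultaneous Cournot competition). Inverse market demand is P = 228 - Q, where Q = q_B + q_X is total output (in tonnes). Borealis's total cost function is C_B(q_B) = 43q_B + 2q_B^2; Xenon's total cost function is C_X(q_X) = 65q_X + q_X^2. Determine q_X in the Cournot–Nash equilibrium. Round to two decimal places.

34.48

Borealis's profit: π_B = (228 - Q)q_B - (43q_B + 2q_B²). Setting ∂π_B/∂q_B = 0: 185 - 6q_B - (q_X) = 0.
Xenon's first-order condition: 163 - 4q_X - (q_B) = 0.
Rearranging gives the reaction functions q_B = (185 - q_X)/6 and q_X = (163 - q_B)/4.
Substituting one into the other gives q_B = 577/23 and q_X = 793/23.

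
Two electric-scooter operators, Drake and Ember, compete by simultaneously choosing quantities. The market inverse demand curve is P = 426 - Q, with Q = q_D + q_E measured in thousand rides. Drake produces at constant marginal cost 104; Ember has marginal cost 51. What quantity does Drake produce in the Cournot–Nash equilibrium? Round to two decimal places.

Drake's profit: π_D = (426 - Q)q_D - (104q_D). Setting ∂π_D/∂q_D = 0: 322 - 2q_D - (q_E) = 0.
Ember's first-order condition: 375 - 2q_E - (q_D) = 0.
Best responses: q_D = (322 - q_E)/2, q_E = (375 - q_D)/2.
Solving the pair: q_D = 269/3, q_E = 428/3.

89.67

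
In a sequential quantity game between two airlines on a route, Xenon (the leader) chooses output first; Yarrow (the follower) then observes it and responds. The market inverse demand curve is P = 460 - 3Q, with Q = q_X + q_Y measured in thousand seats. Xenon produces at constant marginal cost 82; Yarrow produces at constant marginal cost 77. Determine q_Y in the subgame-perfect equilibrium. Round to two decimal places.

32.75

The follower Yarrow best-responds to any q_X: π_Y = (460 - 3Q)q_Y - 77q_Y.
∂π_Y/∂q_Y = 383 - 3q_X - 6q_Y = 0 gives the reaction function q_Y = (383 - 3q_X)/6.
The leader anticipates this reaction. Substituting into P = 460 - 3Q gives P = 537/2 - (3/2)q_X, so π_X = (537/2 - (3/2)q_X)q_X - 82q_X.
Leader FOC: 373/2 - 3q_X = 0, so q_X = 373/6.
Then q_Y = (383 - 3·(373/6))/6 = 131/4.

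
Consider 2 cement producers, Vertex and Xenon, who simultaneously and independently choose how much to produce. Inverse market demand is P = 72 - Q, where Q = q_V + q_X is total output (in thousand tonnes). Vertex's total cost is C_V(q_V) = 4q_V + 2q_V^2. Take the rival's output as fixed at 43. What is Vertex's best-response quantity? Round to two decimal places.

4.17

With the rival's output fixed at 43, Vertex's profit is π_V = (72 - 43 - q_V)q_V - (4q_V + 2q_V²) = (29 - q_V)q_V - (4q_V + 2q_V²).
∂π_V/∂q_V = 25 - 6q_V = 0, so q_V = 25/6.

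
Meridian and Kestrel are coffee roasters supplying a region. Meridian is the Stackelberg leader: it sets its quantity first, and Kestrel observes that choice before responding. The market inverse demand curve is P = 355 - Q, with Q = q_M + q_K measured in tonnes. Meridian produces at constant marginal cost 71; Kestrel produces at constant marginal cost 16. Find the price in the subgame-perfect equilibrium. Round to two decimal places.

Solve by backward induction. Given q_M, the follower Kestrel maximises π_K = (355 - q_M - q_K)q_K - 16q_K.
∂π_K/∂q_K = 339 - q_M - 2q_K = 0 gives the reaction function q_K = (339 - q_M)/2.
Meridian substitutes q_K(q_M) into its own profit: π_M = q_M(355 - q_M - (339 - q_M)/2) - 71q_M = (371/2 - (1/2)q_M)q_M - 71q_M.
The leader's first-order condition 229/2 - q_M = 0 yields q_M = 229/2.
Then q_K = (339 - 229/2)/2 = 449/4.
Total output Q = 907/4, so price P = 355 - 907/4 = 513/4.

128.25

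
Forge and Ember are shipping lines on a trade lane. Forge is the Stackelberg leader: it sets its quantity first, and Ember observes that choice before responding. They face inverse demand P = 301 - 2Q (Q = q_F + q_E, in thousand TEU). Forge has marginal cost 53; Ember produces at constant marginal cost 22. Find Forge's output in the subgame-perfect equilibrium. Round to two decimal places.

54.25

The follower Ember best-responds to any q_F: π_E = (301 - 2Q)q_E - 22q_E.
∂π_E/∂q_E = 279 - 2q_F - 4q_E = 0 gives the reaction function q_E = (279 - 2q_F)/4.
Forge substitutes q_E(q_F) into its own profit: π_F = q_F(301 - 2q_F - (279 - 2q_F)/2) - 53q_F = (323/2 - q_F)q_F - 53q_F.
Leader FOC: 217/2 - 2q_F = 0, so q_F = 217/4.
Then q_E = (279 - 2·(217/4))/4 = 341/8.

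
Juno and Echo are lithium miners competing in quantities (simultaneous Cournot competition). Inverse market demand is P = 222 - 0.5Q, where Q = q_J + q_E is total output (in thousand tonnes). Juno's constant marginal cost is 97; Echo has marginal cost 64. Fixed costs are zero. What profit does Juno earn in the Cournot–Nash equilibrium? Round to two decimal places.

1880.89

Juno's profit: π_J = (222 - 0.5Q)q_J - (97q_J). Setting ∂π_J/∂q_J = 0: 125 - q_J - (1/2)(q_E) = 0.
Echo's profit: π_E = (222 - 0.5Q)q_E - (64q_E). Setting ∂π_E/∂q_E = 0: 158 - q_E - (1/2)(q_J) = 0.
So q_J = (125 - (1/2)q_E) and q_E = (158 - (1/2)q_J).
Substituting one into the other gives q_J = 184/3 and q_E = 382/3.
Price P = 222 - (1/2)·(566/3) = 383/3.
Juno's profit: (383/3 - 97)·(184/3) = 1880.8889.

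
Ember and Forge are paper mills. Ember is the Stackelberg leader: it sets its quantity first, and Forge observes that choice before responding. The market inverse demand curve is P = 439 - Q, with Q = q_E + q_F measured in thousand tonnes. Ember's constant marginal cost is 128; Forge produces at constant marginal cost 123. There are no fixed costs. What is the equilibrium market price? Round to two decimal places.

The follower Forge best-responds to any q_E: π_F = (439 - Q)q_F - 123q_F.
Follower FOC: 316 - q_E - 2q_F = 0, so q_F(q_E) = (316 - q_E)/2.
The leader anticipates this reaction. Substituting into P = 439 - Q gives P = 281 - (1/2)q_E, so π_E = (281 - (1/2)q_E)q_E - 128q_E.
The leader's first-order condition 153 - q_E = 0 yields q_E = 153.
Then q_F = (316 - 153)/2 = 163/2.
Total output Q = 469/2, so price P = 439 - 469/2 = 409/2.

204.50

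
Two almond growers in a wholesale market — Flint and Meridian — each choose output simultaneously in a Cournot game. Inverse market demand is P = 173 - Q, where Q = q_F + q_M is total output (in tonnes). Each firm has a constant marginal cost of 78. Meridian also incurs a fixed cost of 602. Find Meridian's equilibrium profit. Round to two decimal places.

Each firm earns π_i = (173 - Q)q_i - 78q_i.
Setting ∂π_i/∂q_i = 0 with rivals' quantities fixed: 95 - 2q_i - q_j = 0.
With identical firms every q_j equals q_i, so q_j = q_i and 95 = 3q_i, giving q_i = 95/3.
Price P = 173 - 190/3 = 329/3.
Meridian's profit: (329/3 - 78)·(95/3) - 602 = 400.7778.

400.78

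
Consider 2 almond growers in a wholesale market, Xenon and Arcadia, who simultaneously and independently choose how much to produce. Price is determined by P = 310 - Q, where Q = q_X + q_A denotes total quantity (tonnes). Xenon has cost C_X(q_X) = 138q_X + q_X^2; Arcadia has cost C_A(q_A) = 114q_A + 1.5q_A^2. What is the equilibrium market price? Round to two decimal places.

242.84

Xenon's profit: π_X = (310 - Q)q_X - (138q_X + q_X²). Setting ∂π_X/∂q_X = 0: 172 - 4q_X - (q_A) = 0.
Arcadia's profit: π_A = (310 - Q)q_A - (114q_A + (3/2)q_A²). Setting ∂π_A/∂q_A = 0: 196 - 5q_A - (q_X) = 0.
Best responses: q_X = (172 - q_A)/4, q_A = (196 - q_X)/5.
Substituting one into the other gives q_X = 664/19 and q_A = 612/19.
Total output Q = 1276/19, so price P = 310 - 1276/19 = 242.8421.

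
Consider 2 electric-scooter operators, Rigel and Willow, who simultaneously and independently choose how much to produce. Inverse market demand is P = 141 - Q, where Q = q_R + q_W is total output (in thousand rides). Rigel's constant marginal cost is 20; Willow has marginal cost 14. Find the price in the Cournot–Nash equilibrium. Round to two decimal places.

Rigel's profit: π_R = (141 - Q)q_R - (20q_R). Setting ∂π_R/∂q_R = 0: 121 - 2q_R - (q_W) = 0.
Willow's first-order condition: 127 - 2q_W - (q_R) = 0.
Rearranging gives the reaction functions q_R = (121 - q_W)/2 and q_W = (127 - q_R)/2.
Solving the pair: q_R = 115/3, q_W = 133/3.
Total output Q = 248/3, so price P = 141 - 248/3 = 175/3.

58.33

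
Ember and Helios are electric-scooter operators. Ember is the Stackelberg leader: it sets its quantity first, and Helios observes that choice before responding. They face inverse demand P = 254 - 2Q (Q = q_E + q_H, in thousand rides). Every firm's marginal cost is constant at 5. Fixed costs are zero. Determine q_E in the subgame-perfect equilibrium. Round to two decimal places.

62.25

Solve by backward induction. Given q_E, the follower Helios maximises π_H = (254 - 2q_E - 2q_H)q_H - 5q_H.
Setting the follower's marginal profit to zero, 249 - 2q_E - 4q_H = 0, i.e. q_H = (249 - 2q_E)/4.
The leader anticipates this reaction. Substituting into P = 254 - 2Q gives P = 259/2 - q_E, so π_E = (259/2 - q_E)q_E - 5q_E.
Maximising: ∂π_E/∂q_E = 249/2 - 2q_E = 0, giving q_E = 249/4.
Then q_H = (249 - 2·(249/4))/4 = 249/8.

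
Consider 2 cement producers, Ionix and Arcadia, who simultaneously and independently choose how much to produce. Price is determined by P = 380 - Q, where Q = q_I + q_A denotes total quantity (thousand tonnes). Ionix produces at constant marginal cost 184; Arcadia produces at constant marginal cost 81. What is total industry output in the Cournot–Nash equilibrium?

Ionix's profit: π_I = (380 - Q)q_I - (184q_I). Setting ∂π_I/∂q_I = 0: 196 - 2q_I - (q_A) = 0.
Arcadia's first-order condition: 299 - 2q_A - (q_I) = 0.
Best responses: q_I = (196 - q_A)/2, q_A = (299 - q_I)/2.
Solving the pair: q_I = 31, q_A = 134.
Total output Q = 31 + 134 = 165.

165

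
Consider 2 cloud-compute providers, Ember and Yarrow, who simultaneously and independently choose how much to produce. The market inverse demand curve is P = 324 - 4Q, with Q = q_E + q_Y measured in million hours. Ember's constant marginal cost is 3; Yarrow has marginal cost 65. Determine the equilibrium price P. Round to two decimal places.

Ember's profit: π_E = (324 - 4Q)q_E - (3q_E). Setting ∂π_E/∂q_E = 0: 321 - 8q_E - 4(q_Y) = 0.
Yarrow's profit: π_Y = (324 - 4Q)q_Y - (65q_Y). Setting ∂π_Y/∂q_Y = 0: 259 - 8q_Y - 4(q_E) = 0.
Best responses: q_E = (321 - 4q_Y)/8, q_Y = (259 - 4q_E)/8.
Solving the pair: q_E = 383/12, q_Y = 197/12.
Total output Q = 145/3, so price P = 324 - 4·(145/3) = 392/3.

130.67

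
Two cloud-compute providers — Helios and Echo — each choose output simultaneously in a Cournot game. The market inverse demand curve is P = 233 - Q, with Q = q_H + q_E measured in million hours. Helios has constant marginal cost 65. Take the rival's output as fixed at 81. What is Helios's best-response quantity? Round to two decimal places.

With the rival's output fixed at 81, Helios's profit is π_H = (233 - 81 - q_H)q_H - (65q_H) = (152 - q_H)q_H - (65q_H).
∂π_H/∂q_H = 87 - 2q_H = 0, so q_H = 87/2.

43.50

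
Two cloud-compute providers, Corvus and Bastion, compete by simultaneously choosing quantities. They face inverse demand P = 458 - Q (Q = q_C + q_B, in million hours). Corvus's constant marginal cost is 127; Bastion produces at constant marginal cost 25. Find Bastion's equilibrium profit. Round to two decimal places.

Corvus's profit: π_C = (458 - Q)q_C - (127q_C). Setting ∂π_C/∂q_C = 0: 331 - 2q_C - (q_B) = 0.
Bastion's profit: π_B = (458 - Q)q_B - (25q_B). Setting ∂π_B/∂q_B = 0: 433 - 2q_B - (q_C) = 0.
Best responses: q_C = (331 - q_B)/2, q_B = (433 - q_C)/2.
Solving the pair: q_C = 229/3, q_B = 535/3.
Price P = 458 - 764/3 = 610/3.
Bastion's profit: (610/3 - 25)·(535/3) = 31802.7778.

31802.78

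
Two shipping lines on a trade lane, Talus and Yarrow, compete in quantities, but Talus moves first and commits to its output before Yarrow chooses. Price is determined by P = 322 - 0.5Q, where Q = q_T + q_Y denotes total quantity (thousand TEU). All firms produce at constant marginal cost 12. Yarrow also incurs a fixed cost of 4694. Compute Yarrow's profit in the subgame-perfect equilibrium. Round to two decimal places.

The follower Yarrow best-responds to any q_T: π_Y = (322 - 0.5Q)q_Y - 12q_Y.
Setting the follower's marginal profit to zero, 310 - (1/2)q_T - q_Y = 0, i.e. q_Y = (310 - (1/2)q_T).
The leader anticipates this reaction. Substituting into P = 322 - 0.5Q gives P = 167 - (1/4)q_T, so π_T = (167 - (1/4)q_T)q_T - 12q_T.
The leader's first-order condition 155 - (1/2)q_T = 0 yields q_T = 310.
Then q_Y = (310 - (1/2)·310) = 155.
Price P = 322 - (1/2)·465 = 179/2.
Yarrow's profit: (179/2 - 12)·155 - 4694 = 7318.5000.

7318.50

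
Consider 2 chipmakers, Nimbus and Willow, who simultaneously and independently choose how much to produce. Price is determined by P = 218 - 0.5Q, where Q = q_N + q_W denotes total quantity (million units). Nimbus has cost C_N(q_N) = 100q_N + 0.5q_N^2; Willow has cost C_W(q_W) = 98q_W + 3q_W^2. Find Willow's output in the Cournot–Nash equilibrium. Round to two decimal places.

Nimbus's profit: π_N = (218 - 0.5Q)q_N - (100q_N + (1/2)q_N²). Setting ∂π_N/∂q_N = 0: 118 - 2q_N - (1/2)(q_W) = 0.
Willow's first-order condition: 120 - 7q_W - (1/2)(q_N) = 0.
So q_N = (118 - (1/2)q_W)/2 and q_W = (120 - (1/2)q_N)/7.
Solving the pair: q_N = 55.7091, q_W = 724/55.

13.16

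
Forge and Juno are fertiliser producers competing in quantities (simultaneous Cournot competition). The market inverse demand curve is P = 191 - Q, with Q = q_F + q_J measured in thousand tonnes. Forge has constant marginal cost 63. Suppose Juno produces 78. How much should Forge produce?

With the rival's output fixed at 78, Forge's profit is π_F = (191 - 78 - q_F)q_F - (63q_F) = (113 - q_F)q_F - (63q_F).
∂π_F/∂q_F = 50 - 2q_F = 0, so q_F = 25.

25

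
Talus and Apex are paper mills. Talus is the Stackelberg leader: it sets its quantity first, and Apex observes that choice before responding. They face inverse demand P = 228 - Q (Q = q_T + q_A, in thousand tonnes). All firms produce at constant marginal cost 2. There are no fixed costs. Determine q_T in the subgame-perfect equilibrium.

113

Solve by backward induction. Given q_T, the follower Apex maximises π_A = (228 - q_T - q_A)q_A - 2q_A.
∂π_A/∂q_A = 226 - q_T - 2q_A = 0 gives the reaction function q_A = (226 - q_T)/2.
The leader anticipates this reaction. Substituting into P = 228 - Q gives P = 115 - (1/2)q_T, so π_T = (115 - (1/2)q_T)q_T - 2q_T.
The leader's first-order condition 113 - q_T = 0 yields q_T = 113.
Then q_A = (226 - 113)/2 = 113/2.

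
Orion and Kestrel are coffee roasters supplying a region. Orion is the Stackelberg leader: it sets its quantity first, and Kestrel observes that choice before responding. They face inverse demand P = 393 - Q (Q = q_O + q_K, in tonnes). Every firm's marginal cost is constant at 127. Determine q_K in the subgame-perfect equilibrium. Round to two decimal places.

The follower Kestrel best-responds to any q_O: π_K = (393 - Q)q_K - 127q_K.
Setting the follower's marginal profit to zero, 266 - q_O - 2q_K = 0, i.e. q_K = (266 - q_O)/2.
Orion substitutes q_K(q_O) into its own profit: π_O = q_O(393 - q_O - (266 - q_O)/2) - 127q_O = (260 - (1/2)q_O)q_O - 127q_O.
Maximising: ∂π_O/∂q_O = 133 - q_O = 0, giving q_O = 133.
Then q_K = (266 - 133)/2 = 133/2.

66.50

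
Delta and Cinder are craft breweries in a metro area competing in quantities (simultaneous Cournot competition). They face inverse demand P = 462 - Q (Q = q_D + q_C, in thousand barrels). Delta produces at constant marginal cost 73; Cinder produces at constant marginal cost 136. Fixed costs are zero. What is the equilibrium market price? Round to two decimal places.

Delta's profit: π_D = (462 - Q)q_D - (73q_D). Setting ∂π_D/∂q_D = 0: 389 - 2q_D - (q_C) = 0.
Cinder's profit: π_C = (462 - Q)q_C - (136q_C). Setting ∂π_C/∂q_C = 0: 326 - 2q_C - (q_D) = 0.
Rearranging gives the reaction functions q_D = (389 - q_C)/2 and q_C = (326 - q_D)/2.
Solving the pair: q_D = 452/3, q_C = 263/3.
Total output Q = 715/3, so price P = 462 - 715/3 = 671/3.

223.67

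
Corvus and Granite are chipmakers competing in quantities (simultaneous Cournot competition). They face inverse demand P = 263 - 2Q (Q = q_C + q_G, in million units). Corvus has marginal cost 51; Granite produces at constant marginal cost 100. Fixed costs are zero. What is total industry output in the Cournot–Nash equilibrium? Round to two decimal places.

62.50

Corvus's profit: π_C = (263 - 2Q)q_C - (51q_C). Setting ∂π_C/∂q_C = 0: 212 - 4q_C - 2(q_G) = 0.
Granite's first-order condition: 163 - 4q_G - 2(q_C) = 0.
Rearranging gives the reaction functions q_C = (212 - 2q_G)/4 and q_G = (163 - 2q_C)/4.
Solving the pair: q_C = 87/2, q_G = 19.
Total output Q = 87/2 + 19 = 125/2.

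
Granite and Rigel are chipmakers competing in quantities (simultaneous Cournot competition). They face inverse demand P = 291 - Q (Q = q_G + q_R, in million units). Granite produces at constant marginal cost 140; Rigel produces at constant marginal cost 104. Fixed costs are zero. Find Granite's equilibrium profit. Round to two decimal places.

1469.44

Granite's profit: π_G = (291 - Q)q_G - (140q_G). Setting ∂π_G/∂q_G = 0: 151 - 2q_G - (q_R) = 0.
Rigel's profit: π_R = (291 - Q)q_R - (104q_R). Setting ∂π_R/∂q_R = 0: 187 - 2q_R - (q_G) = 0.
So q_G = (151 - q_R)/2 and q_R = (187 - q_G)/2.
Substituting one into the other gives q_G = 115/3 and q_R = 223/3.
Price P = 291 - 338/3 = 535/3.
Granite's profit: (535/3 - 140)·(115/3) = 1469.4444.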